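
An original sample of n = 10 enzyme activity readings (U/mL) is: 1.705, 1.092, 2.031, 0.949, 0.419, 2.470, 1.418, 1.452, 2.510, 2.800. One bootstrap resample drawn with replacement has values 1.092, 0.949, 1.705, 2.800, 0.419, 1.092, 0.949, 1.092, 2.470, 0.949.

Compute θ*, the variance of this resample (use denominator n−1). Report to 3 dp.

Mean = 1.3517; sum of squared deviations = 5.0318
s² = 5.0318 / 9 = 0.5591

θ* = 0.559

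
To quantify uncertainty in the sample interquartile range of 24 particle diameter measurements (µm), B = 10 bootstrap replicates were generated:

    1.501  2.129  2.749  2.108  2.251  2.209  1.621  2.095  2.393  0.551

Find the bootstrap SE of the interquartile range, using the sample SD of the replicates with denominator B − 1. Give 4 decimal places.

Bootstrap SE is the standard deviation of the 10 replicate interquartile ranges.
Mean of replicates: (1.501 + 2.129 + 2.749 + 2.108 + 2.251 + 2.209 + 1.621 + 2.095 + 2.393 + 0.551) / 10 = 19.607000 / 10 = 1.960700
Sum of squared deviations: (−0.459700)² + (+0.168300)² + (+0.788300)² + (+0.147300)² + (+0.290300)² + (+0.248300)² + (−0.339700)² + (+0.134300)² + (+0.432300)² + (−1.409700)² = 3.336260
Variance = 3.336260 / 9 = 0.370696
SE* = √0.370696

SE* = 0.6088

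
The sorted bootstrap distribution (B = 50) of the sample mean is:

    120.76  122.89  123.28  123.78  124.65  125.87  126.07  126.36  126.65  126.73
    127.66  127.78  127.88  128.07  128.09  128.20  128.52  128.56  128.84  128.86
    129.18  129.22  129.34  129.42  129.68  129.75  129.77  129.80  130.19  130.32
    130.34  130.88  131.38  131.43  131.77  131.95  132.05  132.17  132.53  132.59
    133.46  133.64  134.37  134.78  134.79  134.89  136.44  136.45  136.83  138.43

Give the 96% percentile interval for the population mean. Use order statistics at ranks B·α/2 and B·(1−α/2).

α = 0.04; lower rank = 50 × 0.020 = 1; upper rank = 50 × 0.980 = 49.
The 1st smallest replicate is 120.76; the 49th is 136.83.

(120.76, 136.83)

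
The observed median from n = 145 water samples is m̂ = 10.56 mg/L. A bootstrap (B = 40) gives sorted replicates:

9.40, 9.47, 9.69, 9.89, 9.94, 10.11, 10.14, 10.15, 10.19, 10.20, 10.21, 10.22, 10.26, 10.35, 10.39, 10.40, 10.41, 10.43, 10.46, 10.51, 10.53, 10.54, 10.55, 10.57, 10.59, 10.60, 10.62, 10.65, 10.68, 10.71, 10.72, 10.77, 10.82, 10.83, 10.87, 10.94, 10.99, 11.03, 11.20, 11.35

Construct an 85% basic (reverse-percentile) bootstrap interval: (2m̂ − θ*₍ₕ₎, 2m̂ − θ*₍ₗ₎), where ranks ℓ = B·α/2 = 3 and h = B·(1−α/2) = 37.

Percentile endpoints at ranks 3 and 37: θ*₍3₎ = 9.69, θ*₍37₎ = 10.99.
Basic interval reflects these around m̂:
  lower = 2 × 10.56 − 10.99 = 10.13
  upper = 2 × 10.56 − 9.69 = 11.43

(10.13, 11.43)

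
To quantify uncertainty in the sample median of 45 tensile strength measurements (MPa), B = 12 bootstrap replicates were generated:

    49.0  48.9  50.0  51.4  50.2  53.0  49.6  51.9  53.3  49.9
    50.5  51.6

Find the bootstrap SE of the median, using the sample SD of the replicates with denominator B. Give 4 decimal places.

SE* = 1.3989

Bootstrap SE is the standard deviation of the 12 replicate medians.
Mean of replicates: (49.0 + 48.9 + 50.0 + 51.4 + 50.2 + 53.0 + 49.6 + 51.9 + 53.3 + 49.9 + 50.5 + 51.6) / 12 = 609.30000 / 12 = 50.77500
Sum of squared deviations: (−1.77500)² + (−1.87500)² + (−0.77500)² + (+0.62500)² + (−0.57500)² + (+2.22500)² + (−1.17500)² + (+1.12500)² + (+2.52500)² + (−0.87500)² + (−0.27500)² + (+0.82500)² = 23.48250
Variance = 23.48250 / 12 = 1.95687
SE* = √1.95687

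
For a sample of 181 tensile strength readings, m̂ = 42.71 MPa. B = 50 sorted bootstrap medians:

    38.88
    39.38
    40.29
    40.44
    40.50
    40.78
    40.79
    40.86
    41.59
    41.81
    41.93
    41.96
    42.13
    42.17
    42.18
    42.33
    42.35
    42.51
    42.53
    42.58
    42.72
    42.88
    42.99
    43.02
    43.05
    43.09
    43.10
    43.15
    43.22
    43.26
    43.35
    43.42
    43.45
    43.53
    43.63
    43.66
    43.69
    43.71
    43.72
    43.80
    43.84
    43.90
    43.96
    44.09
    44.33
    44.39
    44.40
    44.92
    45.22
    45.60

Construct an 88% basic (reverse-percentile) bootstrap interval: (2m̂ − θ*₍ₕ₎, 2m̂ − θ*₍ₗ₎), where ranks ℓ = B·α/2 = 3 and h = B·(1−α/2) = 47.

(41.02, 45.13)

Percentile endpoints at ranks 3 and 47: θ*₍3₎ = 40.29, θ*₍47₎ = 44.40.
Basic interval reflects these around m̂:
  lower = 2 × 42.71 − 44.40 = 41.02
  upper = 2 × 42.71 − 40.29 = 45.13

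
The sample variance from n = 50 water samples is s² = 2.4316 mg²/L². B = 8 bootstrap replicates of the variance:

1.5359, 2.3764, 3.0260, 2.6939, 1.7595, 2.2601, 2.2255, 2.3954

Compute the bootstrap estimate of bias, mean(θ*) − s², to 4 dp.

mean(θ*) = (1.5359 + 2.3764 + 3.0260 + 2.6939 + 1.7595 + 2.2601 + 2.2255 + 2.3954) / 8 = 2.28409
bias = 2.28409 − 2.4316

bias = −0.1475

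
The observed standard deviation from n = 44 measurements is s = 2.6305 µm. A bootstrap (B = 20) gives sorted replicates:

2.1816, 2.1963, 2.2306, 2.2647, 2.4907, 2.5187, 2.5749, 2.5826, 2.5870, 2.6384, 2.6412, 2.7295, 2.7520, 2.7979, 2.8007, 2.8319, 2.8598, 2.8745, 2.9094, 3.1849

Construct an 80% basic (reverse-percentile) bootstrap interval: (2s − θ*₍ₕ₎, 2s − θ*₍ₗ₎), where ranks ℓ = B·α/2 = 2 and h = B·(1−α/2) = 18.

Percentile endpoints at ranks 2 and 18: θ*₍2₎ = 2.1963, θ*₍18₎ = 2.8745.
Basic interval reflects these around s:
  lower = 2 × 2.6305 − 2.8745 = 2.3865
  upper = 2 × 2.6305 − 2.1963 = 3.0647

(2.3865, 3.0647)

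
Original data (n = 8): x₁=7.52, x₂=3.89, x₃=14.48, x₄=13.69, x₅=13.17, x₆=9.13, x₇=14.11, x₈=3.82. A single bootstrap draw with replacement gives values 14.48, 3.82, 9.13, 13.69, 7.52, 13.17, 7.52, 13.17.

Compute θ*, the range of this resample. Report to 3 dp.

θ* = 10.660

Range = 14.48 − 3.82 = 10.660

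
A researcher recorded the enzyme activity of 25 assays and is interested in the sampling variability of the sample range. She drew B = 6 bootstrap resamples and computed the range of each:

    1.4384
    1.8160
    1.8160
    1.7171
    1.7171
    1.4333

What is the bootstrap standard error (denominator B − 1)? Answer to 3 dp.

SE* = 0.176

Bootstrap SE is the standard deviation of the 6 replicate ranges.
Mean of replicates: (1.4384 + 1.8160 + 1.8160 + 1.7171 + 1.7171 + 1.4333) / 6 = 9.93790 / 6 = 1.65632
Sum of squared deviations: (−0.21792)² + (+0.15968)² + (+0.15968)² + (+0.06078)² + (+0.06078)² + (−0.22302)² = 0.15561
Variance = 0.15561 / 5 = 0.03112
SE* = √0.03112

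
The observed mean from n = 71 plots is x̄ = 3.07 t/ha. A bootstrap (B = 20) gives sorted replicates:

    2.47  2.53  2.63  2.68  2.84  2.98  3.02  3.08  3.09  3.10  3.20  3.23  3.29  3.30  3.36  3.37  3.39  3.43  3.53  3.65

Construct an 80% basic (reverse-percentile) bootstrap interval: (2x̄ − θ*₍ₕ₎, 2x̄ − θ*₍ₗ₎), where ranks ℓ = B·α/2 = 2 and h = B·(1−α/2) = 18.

Percentile endpoints at ranks 2 and 18: θ*₍2₎ = 2.53, θ*₍18₎ = 3.43.
Basic interval reflects these around x̄:
  lower = 2 × 3.07 − 3.43 = 2.71
  upper = 2 × 3.07 − 2.53 = 3.61

(2.71, 3.61)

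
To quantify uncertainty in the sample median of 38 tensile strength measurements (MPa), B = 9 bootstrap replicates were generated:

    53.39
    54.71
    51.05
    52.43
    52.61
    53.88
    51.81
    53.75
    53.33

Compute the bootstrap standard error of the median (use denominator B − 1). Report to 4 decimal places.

SE* = 1.1301

Bootstrap SE is the standard deviation of the 9 replicate medians.
Mean of replicates: (53.39 + 54.71 + 51.05 + 52.43 + 52.61 + 53.88 + 51.81 + 53.75 + 53.33) / 9 = 476.96000 / 9 = 52.99556
Sum of squared deviations: (+0.39444)² + (+1.71444)² + (−1.94556)² + (−0.56556)² + (−0.38556)² + (+0.88444)² + (−1.18556)² + (+0.75444)² + (+0.33444)² = 10.21742
Variance = 10.21742 / 8 = 1.27718
SE* = √1.27718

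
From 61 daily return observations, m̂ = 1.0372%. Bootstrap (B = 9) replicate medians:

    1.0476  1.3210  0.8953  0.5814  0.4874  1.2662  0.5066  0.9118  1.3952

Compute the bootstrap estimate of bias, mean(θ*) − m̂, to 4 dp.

mean(θ*) = (1.0476 + 1.3210 + 0.8953 + 0.5814 + 0.4874 + 1.2662 + 0.5066 + 0.9118 + 1.3952) / 9 = 0.93472
bias = 0.93472 − 1.0372

bias = −0.1025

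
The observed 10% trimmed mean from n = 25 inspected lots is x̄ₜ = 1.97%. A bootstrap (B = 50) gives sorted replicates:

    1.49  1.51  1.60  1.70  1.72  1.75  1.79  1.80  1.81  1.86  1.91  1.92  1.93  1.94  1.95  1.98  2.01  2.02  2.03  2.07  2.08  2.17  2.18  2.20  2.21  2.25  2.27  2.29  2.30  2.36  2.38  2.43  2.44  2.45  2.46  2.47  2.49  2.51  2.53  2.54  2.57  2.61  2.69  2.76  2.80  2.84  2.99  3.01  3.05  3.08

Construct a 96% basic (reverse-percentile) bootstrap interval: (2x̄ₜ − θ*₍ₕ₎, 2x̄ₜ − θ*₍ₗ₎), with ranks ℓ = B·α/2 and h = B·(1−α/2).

Percentile endpoints at ranks 1 and 49: θ*₍1₎ = 1.49, θ*₍49₎ = 3.05.
Basic interval reflects these around x̄ₜ:
  lower = 2 × 1.97 − 3.05 = 0.89
  upper = 2 × 1.97 − 1.49 = 2.45

(0.89, 2.45)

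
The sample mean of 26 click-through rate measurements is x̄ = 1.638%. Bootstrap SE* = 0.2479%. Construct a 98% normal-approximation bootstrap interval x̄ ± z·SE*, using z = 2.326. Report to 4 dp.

Margin = 2.326 × 0.2479 = 0.57662
Interval: 1.638 ± 0.57662

(1.0614, 2.2146)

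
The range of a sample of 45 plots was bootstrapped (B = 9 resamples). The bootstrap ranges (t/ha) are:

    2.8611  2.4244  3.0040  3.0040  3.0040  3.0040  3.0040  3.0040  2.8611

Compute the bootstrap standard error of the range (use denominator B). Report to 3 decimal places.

SE* = 0.181

Bootstrap SE is the standard deviation of the 9 replicate ranges.
Mean of replicates: (2.8611 + 2.4244 + 3.0040 + 3.0040 + 3.0040 + 3.0040 + 3.0040 + 3.0040 + 2.8611) / 9 = 26.17060 / 9 = 2.90784
Sum of squared deviations: (−0.04674)² + (−0.48344)² + (+0.09616)² + (+0.09616)² + (+0.09616)² + (+0.09616)² + (+0.09616)² + (+0.09616)² + (−0.04674)² = 0.29356
Variance = 0.29356 / 9 = 0.03262
SE* = √0.03262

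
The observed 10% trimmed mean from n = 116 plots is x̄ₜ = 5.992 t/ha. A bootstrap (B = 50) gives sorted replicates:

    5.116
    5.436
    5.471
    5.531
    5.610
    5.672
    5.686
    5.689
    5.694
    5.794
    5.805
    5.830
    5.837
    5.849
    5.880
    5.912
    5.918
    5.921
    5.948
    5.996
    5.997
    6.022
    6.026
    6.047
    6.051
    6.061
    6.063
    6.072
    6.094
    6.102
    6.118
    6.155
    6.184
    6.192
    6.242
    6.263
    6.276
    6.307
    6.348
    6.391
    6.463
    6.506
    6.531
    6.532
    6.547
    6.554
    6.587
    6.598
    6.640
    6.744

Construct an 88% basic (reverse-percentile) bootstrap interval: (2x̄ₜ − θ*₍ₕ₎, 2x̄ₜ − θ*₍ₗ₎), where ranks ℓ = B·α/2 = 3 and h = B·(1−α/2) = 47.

(5.397, 6.513)

Percentile endpoints at ranks 3 and 47: θ*₍3₎ = 5.471, θ*₍47₎ = 6.587.
Basic interval reflects these around x̄ₜ:
  lower = 2 × 5.992 − 6.587 = 5.397
  upper = 2 × 5.992 − 5.471 = 6.513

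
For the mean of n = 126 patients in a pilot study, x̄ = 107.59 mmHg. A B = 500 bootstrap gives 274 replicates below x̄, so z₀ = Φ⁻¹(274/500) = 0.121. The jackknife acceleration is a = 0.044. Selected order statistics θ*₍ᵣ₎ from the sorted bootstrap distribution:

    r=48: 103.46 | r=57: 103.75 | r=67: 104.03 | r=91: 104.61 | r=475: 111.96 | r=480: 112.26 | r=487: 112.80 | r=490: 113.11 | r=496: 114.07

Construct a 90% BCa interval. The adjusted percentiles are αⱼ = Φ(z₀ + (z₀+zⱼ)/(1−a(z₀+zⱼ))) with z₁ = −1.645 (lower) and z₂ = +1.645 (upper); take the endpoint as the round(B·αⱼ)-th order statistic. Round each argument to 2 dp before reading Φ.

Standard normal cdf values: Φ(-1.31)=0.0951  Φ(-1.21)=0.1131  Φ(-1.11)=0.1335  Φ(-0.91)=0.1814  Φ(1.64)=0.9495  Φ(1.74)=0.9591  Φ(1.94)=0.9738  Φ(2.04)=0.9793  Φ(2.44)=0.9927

(103.46, 113.11)

Lower: z₀ + z₁ = 0.121 + (-1.645) = -1.524; 1 − a(z₀+z₁) = 1 − (0.044)(-1.524) = 1.0671; argument = 0.121 + (-1.524)/1.0671 = -1.3072 → -1.31.
α₁ = Φ(-1.31) = 0.0951; rank = round(500 × 0.0951) = 48; θ*₍48₎ = 103.46.
Upper: z₀ + z₂ = 1.766; 1 − a(z₀+z₂) = 0.9223; argument = 2.0358 → 2.04; α₂ = 0.9793; rank = 490; θ*₍490₎ = 113.11.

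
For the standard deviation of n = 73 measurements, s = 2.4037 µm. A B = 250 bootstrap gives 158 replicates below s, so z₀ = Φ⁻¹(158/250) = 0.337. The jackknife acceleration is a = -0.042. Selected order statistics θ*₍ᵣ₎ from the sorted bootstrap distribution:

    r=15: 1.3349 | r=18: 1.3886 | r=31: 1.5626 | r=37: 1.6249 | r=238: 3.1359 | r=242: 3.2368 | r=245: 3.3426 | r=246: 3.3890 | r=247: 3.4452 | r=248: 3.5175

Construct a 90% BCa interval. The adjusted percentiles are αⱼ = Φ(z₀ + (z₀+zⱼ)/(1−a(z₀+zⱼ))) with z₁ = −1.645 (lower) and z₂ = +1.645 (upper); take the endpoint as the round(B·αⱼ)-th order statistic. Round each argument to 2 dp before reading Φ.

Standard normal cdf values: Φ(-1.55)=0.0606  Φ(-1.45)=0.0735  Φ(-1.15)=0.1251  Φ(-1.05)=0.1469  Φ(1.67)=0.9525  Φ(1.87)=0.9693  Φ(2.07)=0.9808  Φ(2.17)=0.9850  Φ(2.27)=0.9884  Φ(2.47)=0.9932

Lower: z₀ + z₁ = 0.337 + (-1.645) = -1.308; 1 − a(z₀+z₁) = 1 − (-0.042)(-1.308) = 0.9451; argument = 0.337 + (-1.308)/0.9451 = -1.0470 → -1.05.
α₁ = Φ(-1.05) = 0.1469; rank = round(250 × 0.1469) = 37; θ*₍37₎ = 1.6249.
Upper: z₀ + z₂ = 1.982; 1 − a(z₀+z₂) = 1.0832; argument = 2.1667 → 2.17; α₂ = 0.9850; rank = 246; θ*₍246₎ = 3.3890.

(1.6249, 3.3890)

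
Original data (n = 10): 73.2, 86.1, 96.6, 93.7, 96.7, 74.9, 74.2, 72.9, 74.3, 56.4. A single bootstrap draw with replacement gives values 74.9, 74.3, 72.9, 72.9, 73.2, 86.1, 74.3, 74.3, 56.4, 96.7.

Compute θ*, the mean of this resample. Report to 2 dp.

Mean = (74.9 + 74.3 + 72.9 + 72.9 + 73.2 + 86.1 + 74.3 + 74.3 + 56.4 + 96.7) / 10 = 756.00 / 10 = 75.60

θ* = 75.60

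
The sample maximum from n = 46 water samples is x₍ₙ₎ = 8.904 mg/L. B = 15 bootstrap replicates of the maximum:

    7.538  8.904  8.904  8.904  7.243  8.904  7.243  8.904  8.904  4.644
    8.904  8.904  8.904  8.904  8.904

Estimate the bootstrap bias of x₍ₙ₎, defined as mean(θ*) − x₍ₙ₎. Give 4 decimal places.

bias = −0.5965

mean(θ*) = (7.538 + 8.904 + 8.904 + 8.904 + 7.243 + 8.904 + 7.243 + 8.904 + 8.904 + 4.644 + 8.904 + 8.904 + 8.904 + 8.904 + 8.904) / 15 = 8.30747
bias = 8.30747 − 8.904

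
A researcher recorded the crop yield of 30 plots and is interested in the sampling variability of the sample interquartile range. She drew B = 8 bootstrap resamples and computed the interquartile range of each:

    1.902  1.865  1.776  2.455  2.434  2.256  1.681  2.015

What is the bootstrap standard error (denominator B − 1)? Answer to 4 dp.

Bootstrap SE is the standard deviation of the 8 replicate interquartile ranges.
Mean of replicates: (1.902 + 1.865 + 1.776 + 2.455 + 2.434 + 2.256 + 1.681 + 2.015) / 8 = 16.38400 / 8 = 2.04800
Sum of squared deviations: (−0.14600)² + (−0.18300)² + (−0.27200)² + (+0.40700)² + (+0.38600)² + (+0.20800)² + (−0.36700)² + (−0.03300)² = 0.62248
Variance = 0.62248 / 7 = 0.08893
SE* = √0.08893

SE* = 0.2982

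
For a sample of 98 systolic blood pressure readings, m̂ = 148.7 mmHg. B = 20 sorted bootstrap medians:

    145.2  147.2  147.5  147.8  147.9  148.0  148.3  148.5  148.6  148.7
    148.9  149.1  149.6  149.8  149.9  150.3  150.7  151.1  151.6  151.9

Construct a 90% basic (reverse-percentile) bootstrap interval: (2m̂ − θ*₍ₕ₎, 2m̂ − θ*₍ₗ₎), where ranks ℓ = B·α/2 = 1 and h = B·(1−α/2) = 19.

Percentile endpoints at ranks 1 and 19: θ*₍1₎ = 145.2, θ*₍19₎ = 151.6.
Basic interval reflects these around m̂:
  lower = 2 × 148.7 − 151.6 = 145.8
  upper = 2 × 148.7 − 145.2 = 152.2

(145.8, 152.2)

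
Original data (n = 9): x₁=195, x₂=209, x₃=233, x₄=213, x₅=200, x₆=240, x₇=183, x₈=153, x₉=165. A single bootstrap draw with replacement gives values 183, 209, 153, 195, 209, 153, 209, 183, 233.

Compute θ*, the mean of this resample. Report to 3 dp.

Mean = (183 + 209 + 153 + 195 + 209 + 153 + 209 + 183 + 233) / 9 = 1727.0 / 9 = 191.889

θ* = 191.889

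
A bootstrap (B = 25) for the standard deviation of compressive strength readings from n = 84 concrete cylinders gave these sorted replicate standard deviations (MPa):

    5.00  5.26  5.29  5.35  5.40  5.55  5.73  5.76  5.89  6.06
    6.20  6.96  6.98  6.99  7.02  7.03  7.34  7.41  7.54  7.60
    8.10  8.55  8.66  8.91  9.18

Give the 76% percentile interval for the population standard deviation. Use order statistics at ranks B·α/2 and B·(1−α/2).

α = 0.24; lower rank = 25 × 0.120 = 3; upper rank = 25 × 0.880 = 22.
The 3rd smallest replicate is 5.29; the 22nd is 8.55.

(5.29, 8.55)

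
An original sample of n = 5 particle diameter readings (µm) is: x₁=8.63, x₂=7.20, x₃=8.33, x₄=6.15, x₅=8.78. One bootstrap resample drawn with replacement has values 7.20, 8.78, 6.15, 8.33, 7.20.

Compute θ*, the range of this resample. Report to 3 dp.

θ* = 2.630

Range = 8.78 − 6.15 = 2.630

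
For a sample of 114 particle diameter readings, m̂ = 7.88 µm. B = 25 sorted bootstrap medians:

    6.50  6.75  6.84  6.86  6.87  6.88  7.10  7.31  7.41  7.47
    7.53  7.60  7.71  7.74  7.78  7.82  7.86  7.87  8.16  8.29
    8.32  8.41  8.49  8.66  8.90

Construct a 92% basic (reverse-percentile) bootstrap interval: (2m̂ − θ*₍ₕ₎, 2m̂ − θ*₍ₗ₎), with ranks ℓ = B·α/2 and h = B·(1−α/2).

(7.10, 9.26)

Percentile endpoints at ranks 1 and 24: θ*₍1₎ = 6.50, θ*₍24₎ = 8.66.
Basic interval reflects these around m̂:
  lower = 2 × 7.88 − 8.66 = 7.10
  upper = 2 × 7.88 − 6.50 = 9.26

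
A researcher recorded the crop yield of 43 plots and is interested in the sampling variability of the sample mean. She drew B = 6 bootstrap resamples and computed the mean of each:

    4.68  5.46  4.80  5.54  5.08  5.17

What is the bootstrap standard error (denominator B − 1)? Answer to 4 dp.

SE* = 0.3441

Bootstrap SE is the standard deviation of the 6 replicate means.
Mean of replicates: (4.68 + 5.46 + 4.80 + 5.54 + 5.08 + 5.17) / 6 = 30.73000 / 6 = 5.12167
Sum of squared deviations: (−0.44167)² + (+0.33833)² + (−0.32167)² + (+0.41833)² + (−0.04167)² + (+0.04833)² = 0.59208
Variance = 0.59208 / 5 = 0.11842
SE* = √0.11842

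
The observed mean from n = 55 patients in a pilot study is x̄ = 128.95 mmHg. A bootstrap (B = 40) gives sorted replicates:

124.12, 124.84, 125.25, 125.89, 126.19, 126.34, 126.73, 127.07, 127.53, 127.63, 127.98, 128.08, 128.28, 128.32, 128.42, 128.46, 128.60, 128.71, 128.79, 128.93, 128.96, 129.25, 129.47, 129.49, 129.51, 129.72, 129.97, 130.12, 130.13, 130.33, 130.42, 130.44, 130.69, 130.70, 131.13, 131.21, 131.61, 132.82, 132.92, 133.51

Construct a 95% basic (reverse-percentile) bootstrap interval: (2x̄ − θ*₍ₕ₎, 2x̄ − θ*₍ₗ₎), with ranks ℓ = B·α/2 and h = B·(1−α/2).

Percentile endpoints at ranks 1 and 39: θ*₍1₎ = 124.12, θ*₍39₎ = 132.92.
Basic interval reflects these around x̄:
  lower = 2 × 128.95 − 132.92 = 124.98
  upper = 2 × 128.95 − 124.12 = 133.78

(124.98, 133.78)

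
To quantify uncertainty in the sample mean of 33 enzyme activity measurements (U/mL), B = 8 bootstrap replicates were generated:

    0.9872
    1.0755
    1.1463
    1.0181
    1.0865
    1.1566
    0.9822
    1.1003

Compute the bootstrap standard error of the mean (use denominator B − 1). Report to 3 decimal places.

Bootstrap SE is the standard deviation of the 8 replicate means.
Mean of replicates: (0.9872 + 1.0755 + 1.1463 + 1.0181 + 1.0865 + 1.1566 + 0.9822 + 1.1003) / 8 = 8.55270 / 8 = 1.06909
Sum of squared deviations: (−0.08189)² + (+0.00641)² + (+0.07721)² + (−0.05099)² + (+0.01741)² + (+0.08751)² + (−0.08689)² + (+0.03121)² = 0.03179
Variance = 0.03179 / 7 = 0.00454
SE* = √0.00454

SE* = 0.067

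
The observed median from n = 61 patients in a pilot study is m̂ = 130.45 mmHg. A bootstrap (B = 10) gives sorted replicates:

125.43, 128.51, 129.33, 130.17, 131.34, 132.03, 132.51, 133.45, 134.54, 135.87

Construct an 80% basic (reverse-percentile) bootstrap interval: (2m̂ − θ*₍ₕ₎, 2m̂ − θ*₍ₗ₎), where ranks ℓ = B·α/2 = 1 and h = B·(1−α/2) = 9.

(126.36, 135.47)

Percentile endpoints at ranks 1 and 9: θ*₍1₎ = 125.43, θ*₍9₎ = 134.54.
Basic interval reflects these around m̂:
  lower = 2 × 130.45 − 134.54 = 126.36
  upper = 2 × 130.45 − 125.43 = 135.47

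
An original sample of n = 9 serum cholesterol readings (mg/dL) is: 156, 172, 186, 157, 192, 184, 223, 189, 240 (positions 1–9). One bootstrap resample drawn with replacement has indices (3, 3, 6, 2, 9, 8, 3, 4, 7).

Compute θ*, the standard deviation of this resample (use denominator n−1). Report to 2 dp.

θ* = 25.17

Resample values: 186, 186, 184, 172, 240, 189, 186, 157, 223.
Mean = 191.4444; sum of squared deviations = 5068.2222
s² = 5068.2222 / 8 = 633.5278
s = √633.5278 = 25.17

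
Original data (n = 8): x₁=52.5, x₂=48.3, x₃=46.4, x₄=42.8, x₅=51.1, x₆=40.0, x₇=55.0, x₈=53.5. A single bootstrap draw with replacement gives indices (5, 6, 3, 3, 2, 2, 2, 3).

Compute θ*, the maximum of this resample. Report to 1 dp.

Resample values: 51.1, 40.0, 46.4, 46.4, 48.3, 48.3, 48.3, 46.4.
Maximum = 51.1

θ* = 51.1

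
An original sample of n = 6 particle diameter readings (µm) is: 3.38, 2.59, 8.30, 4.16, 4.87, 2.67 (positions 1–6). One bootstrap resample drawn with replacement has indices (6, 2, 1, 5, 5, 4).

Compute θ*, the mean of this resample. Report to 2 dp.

θ* = 3.76

Resample values: 2.67, 2.59, 3.38, 4.87, 4.87, 4.16.
Mean = (2.67 + 2.59 + 3.38 + 4.87 + 4.87 + 4.16) / 6 = 22.540 / 6 = 3.76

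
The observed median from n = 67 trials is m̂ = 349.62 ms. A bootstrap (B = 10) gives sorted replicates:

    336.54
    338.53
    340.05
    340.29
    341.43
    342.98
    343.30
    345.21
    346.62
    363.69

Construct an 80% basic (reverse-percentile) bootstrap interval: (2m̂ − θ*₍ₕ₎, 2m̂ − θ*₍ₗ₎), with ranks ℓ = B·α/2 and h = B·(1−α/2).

Percentile endpoints at ranks 1 and 9: θ*₍1₎ = 336.54, θ*₍9₎ = 346.62.
Basic interval reflects these around m̂:
  lower = 2 × 349.62 − 346.62 = 352.62
  upper = 2 × 349.62 − 336.54 = 362.70

(352.62, 362.70)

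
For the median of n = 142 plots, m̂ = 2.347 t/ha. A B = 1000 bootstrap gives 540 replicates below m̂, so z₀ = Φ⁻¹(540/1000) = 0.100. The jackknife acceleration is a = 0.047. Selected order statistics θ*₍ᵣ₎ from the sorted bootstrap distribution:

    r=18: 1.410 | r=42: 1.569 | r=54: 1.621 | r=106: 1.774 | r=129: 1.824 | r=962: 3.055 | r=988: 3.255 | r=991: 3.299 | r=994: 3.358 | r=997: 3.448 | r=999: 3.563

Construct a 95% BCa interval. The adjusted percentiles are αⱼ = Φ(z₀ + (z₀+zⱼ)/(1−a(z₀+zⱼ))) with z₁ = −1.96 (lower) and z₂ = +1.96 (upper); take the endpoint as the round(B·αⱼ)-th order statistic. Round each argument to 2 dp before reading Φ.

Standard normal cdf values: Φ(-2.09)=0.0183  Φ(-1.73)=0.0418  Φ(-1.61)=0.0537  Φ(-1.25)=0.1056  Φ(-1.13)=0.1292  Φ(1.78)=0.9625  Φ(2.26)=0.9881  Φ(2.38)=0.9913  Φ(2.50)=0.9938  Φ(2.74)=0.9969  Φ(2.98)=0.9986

(1.621, 3.299)

Lower: z₀ + z₁ = 0.100 + (-1.960) = -1.860; 1 − a(z₀+z₁) = 1 − (0.047)(-1.860) = 1.0874; argument = 0.100 + (-1.860)/1.0874 = -1.6105 → -1.61.
α₁ = Φ(-1.61) = 0.0537; rank = round(1000 × 0.0537) = 54; θ*₍54₎ = 1.621.
Upper: z₀ + z₂ = 2.060; 1 − a(z₀+z₂) = 0.9032; argument = 2.3808 → 2.38; α₂ = 0.9913; rank = 991; θ*₍991₎ = 3.299.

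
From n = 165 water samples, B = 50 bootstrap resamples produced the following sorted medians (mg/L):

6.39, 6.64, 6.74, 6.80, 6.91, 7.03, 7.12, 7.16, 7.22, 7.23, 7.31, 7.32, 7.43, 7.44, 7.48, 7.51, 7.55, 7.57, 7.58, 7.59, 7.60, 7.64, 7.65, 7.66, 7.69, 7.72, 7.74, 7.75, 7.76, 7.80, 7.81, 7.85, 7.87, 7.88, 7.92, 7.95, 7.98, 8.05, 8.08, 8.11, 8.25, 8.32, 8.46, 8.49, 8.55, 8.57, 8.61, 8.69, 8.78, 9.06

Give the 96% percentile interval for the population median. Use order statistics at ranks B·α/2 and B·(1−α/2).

(6.39, 8.78)

α = 0.04; lower rank = 50 × 0.020 = 1; upper rank = 50 × 0.980 = 49.
The 1st smallest replicate is 6.39; the 49th is 8.78.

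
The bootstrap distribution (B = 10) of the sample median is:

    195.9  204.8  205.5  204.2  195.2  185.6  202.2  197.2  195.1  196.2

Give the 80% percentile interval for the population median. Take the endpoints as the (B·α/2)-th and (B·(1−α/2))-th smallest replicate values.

(185.6, 204.8)

Sorted replicates: 185.6, 195.1, 195.2, 195.9, 196.2, 197.2, 202.2, 204.2, 204.8, 205.5
α = 0.20; lower rank = 10 × 0.100 = 1; upper rank = 10 × 0.900 = 9.
The 1st smallest replicate is 185.6; the 9th is 204.8.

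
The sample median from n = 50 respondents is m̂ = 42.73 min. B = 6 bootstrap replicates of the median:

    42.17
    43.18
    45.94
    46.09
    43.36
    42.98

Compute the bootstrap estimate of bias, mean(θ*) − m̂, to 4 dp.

mean(θ*) = (42.17 + 43.18 + 45.94 + 46.09 + 43.36 + 42.98) / 6 = 43.95333
bias = 43.95333 − 42.73

bias = +1.2233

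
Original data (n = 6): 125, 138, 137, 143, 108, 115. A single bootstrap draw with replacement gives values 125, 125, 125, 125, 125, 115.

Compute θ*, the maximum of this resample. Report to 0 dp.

Maximum = 125

θ* = 125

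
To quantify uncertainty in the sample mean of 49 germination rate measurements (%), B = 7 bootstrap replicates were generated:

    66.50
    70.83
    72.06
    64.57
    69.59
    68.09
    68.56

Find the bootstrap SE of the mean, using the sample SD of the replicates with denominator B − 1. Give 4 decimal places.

Bootstrap SE is the standard deviation of the 7 replicate means.
Mean of replicates: (66.50 + 70.83 + 72.06 + 64.57 + 69.59 + 68.09 + 68.56) / 7 = 480.20000 / 7 = 68.60000
Sum of squared deviations: (−2.10000)² + (+2.23000)² + (+3.46000)² + (−4.03000)² + (+0.99000)² + (−0.51000)² + (−0.04000)² = 38.83720
Variance = 38.83720 / 6 = 6.47287
SE* = √6.47287

SE* = 2.5442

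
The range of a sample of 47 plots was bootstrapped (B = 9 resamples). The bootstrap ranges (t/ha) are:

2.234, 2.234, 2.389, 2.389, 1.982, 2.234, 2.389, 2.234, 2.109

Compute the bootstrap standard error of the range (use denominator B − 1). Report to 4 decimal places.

SE* = 0.1371

Bootstrap SE is the standard deviation of the 9 replicate ranges.
Mean of replicates: (2.234 + 2.234 + 2.389 + 2.389 + 1.982 + 2.234 + 2.389 + 2.234 + 2.109) / 9 = 20.19400 / 9 = 2.24378
Sum of squared deviations: (−0.00978)² + (−0.00978)² + (+0.14522)² + (+0.14522)² + (−0.26178)² + (−0.00978)² + (+0.14522)² + (−0.00978)² + (−0.13478)² = 0.15034
Variance = 0.15034 / 8 = 0.01879
SE* = √0.01879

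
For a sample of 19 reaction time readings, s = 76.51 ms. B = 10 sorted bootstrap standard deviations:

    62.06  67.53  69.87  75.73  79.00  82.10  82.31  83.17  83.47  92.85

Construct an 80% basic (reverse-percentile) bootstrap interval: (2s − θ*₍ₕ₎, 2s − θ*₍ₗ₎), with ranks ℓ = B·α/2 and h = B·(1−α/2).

Percentile endpoints at ranks 1 and 9: θ*₍1₎ = 62.06, θ*₍9₎ = 83.47.
Basic interval reflects these around s:
  lower = 2 × 76.51 − 83.47 = 69.55
  upper = 2 × 76.51 − 62.06 = 90.96

(69.55, 90.96)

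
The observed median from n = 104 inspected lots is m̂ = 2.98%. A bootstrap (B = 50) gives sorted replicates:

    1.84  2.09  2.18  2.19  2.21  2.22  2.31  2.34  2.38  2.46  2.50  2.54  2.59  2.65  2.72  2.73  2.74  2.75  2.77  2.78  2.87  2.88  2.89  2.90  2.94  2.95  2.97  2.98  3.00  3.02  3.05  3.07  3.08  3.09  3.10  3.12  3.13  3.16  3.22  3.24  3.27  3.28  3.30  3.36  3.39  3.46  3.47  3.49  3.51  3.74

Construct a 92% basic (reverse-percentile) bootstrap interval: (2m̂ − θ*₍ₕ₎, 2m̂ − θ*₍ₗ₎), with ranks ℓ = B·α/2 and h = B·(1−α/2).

Percentile endpoints at ranks 2 and 48: θ*₍2₎ = 2.09, θ*₍48₎ = 3.49.
Basic interval reflects these around m̂:
  lower = 2 × 2.98 − 3.49 = 2.47
  upper = 2 × 2.98 − 2.09 = 3.87

(2.47, 3.87)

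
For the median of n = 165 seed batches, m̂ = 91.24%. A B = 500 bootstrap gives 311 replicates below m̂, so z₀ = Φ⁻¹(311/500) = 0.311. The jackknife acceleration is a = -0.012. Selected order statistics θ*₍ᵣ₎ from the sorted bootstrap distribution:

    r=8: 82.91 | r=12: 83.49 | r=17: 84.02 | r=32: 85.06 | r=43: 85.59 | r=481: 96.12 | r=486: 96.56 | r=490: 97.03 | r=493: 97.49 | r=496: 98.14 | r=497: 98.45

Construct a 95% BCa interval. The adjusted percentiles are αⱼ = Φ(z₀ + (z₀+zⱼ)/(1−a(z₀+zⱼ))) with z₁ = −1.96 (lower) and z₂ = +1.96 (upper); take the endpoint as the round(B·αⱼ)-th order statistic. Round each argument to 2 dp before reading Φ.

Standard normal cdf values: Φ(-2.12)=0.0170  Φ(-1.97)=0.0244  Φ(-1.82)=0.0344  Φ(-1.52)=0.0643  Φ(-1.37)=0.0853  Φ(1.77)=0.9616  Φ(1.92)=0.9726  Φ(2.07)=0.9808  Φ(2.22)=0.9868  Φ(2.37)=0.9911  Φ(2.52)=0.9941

(85.59, 98.45)

Lower: z₀ + z₁ = 0.311 + (-1.960) = -1.649; 1 − a(z₀+z₁) = 1 − (-0.012)(-1.649) = 0.9802; argument = 0.311 + (-1.649)/0.9802 = -1.3713 → -1.37.
α₁ = Φ(-1.37) = 0.0853; rank = round(500 × 0.0853) = 43; θ*₍43₎ = 85.59.
Upper: z₀ + z₂ = 2.271; 1 − a(z₀+z₂) = 1.0273; argument = 2.5218 → 2.52; α₂ = 0.9941; rank = 497; θ*₍497₎ = 98.45.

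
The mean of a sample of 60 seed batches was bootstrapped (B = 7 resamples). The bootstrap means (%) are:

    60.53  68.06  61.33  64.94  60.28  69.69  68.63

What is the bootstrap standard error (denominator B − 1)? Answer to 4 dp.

Bootstrap SE is the standard deviation of the 7 replicate means.
Mean of replicates: (60.53 + 68.06 + 61.33 + 64.94 + 60.28 + 69.69 + 68.63) / 7 = 453.46000 / 7 = 64.78000
Sum of squared deviations: (−4.25000)² + (+3.28000)² + (−3.45000)² + (+0.16000)² + (−4.50000)² + (+4.91000)² + (+3.85000)² = 99.92960
Variance = 99.92960 / 6 = 16.65493
SE* = √16.65493

SE* = 4.0810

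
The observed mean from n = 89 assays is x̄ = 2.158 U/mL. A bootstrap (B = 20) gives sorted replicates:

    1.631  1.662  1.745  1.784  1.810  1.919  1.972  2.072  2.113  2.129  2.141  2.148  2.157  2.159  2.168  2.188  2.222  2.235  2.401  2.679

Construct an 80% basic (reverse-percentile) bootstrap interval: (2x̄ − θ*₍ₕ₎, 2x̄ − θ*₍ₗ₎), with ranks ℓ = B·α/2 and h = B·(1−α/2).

Percentile endpoints at ranks 2 and 18: θ*₍2₎ = 1.662, θ*₍18₎ = 2.235.
Basic interval reflects these around x̄:
  lower = 2 × 2.158 − 2.235 = 2.081
  upper = 2 × 2.158 − 1.662 = 2.654

(2.081, 2.654)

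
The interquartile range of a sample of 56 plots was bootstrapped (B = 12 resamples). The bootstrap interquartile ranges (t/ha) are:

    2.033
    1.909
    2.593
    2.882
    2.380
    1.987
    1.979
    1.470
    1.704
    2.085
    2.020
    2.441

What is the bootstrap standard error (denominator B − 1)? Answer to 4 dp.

Bootstrap SE is the standard deviation of the 12 replicate interquartile ranges.
Mean of replicates: (2.033 + 1.909 + 2.593 + 2.882 + 2.380 + 1.987 + 1.979 + 1.470 + 1.704 + 2.085 + 2.020 + 2.441) / 12 = 25.48300 / 12 = 2.12358
Sum of squared deviations: (−0.09058)² + (−0.21458)² + (+0.46942)² + (+0.75842)² + (+0.25642)² + (−0.13658)² + (−0.14458)² + (−0.65358)² + (−0.41958)² + (−0.03858)² + (−0.10358)² + (+0.31742)² = 1.67130
Variance = 1.67130 / 11 = 0.15194
SE* = √0.15194

SE* = 0.3898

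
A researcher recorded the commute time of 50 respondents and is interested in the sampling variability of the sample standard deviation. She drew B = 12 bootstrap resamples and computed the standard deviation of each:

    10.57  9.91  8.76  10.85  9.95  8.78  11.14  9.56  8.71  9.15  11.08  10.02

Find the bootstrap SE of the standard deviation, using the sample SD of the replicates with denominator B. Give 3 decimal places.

Bootstrap SE is the standard deviation of the 12 replicate standard deviations.
Mean of replicates: (10.57 + 9.91 + 8.76 + 10.85 + 9.95 + 8.78 + 11.14 + 9.56 + 8.71 + 9.15 + 11.08 + 10.02) / 12 = 118.4800 / 12 = 9.8733
Sum of squared deviations: (+0.6967)² + (+0.0367)² + (−1.1133)² + (+0.9767)² + (+0.0767)² + (−1.0933)² + (+1.2667)² + (−0.3133)² + (−1.1633)² + (−0.7233)² + (+1.2067)² + (+0.1467)² = 8.9381
Variance = 8.9381 / 12 = 0.7448
SE* = √0.7448

SE* = 0.863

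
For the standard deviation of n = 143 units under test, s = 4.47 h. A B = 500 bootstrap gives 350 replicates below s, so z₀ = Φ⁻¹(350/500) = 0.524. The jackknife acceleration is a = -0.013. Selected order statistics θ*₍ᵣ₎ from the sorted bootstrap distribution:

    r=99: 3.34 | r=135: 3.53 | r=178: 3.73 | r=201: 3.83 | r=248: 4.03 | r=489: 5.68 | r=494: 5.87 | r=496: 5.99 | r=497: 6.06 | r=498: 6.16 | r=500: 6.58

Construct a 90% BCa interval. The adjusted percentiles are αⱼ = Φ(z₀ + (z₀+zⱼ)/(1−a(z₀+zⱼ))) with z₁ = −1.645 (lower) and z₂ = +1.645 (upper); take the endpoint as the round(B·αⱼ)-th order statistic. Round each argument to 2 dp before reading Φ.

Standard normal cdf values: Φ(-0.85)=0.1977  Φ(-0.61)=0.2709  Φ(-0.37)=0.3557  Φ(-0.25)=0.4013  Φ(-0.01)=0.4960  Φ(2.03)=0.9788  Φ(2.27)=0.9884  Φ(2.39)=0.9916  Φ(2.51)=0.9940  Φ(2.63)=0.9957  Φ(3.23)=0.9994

(3.53, 6.16)

Lower: z₀ + z₁ = 0.524 + (-1.645) = -1.121; 1 − a(z₀+z₁) = 1 − (-0.013)(-1.121) = 0.9854; argument = 0.524 + (-1.121)/0.9854 = -0.6136 → -0.61.
α₁ = Φ(-0.61) = 0.2709; rank = round(500 × 0.2709) = 135; θ*₍135₎ = 3.53.
Upper: z₀ + z₂ = 2.169; 1 − a(z₀+z₂) = 1.0282; argument = 2.6335 → 2.63; α₂ = 0.9957; rank = 498; θ*₍498₎ = 6.16.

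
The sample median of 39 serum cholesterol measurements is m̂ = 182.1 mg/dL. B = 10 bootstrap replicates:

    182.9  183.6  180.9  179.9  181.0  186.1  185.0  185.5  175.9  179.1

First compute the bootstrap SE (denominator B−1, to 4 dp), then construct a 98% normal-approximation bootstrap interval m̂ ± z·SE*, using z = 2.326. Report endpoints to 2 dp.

(174.60, 189.60)

Mean of replicates = 181.9900; sum of squared deviations = 93.6690; SE* = √(93.6690/9) = 3.2261
Margin = 2.326 × 3.2261 = 7.504
Interval: 182.1 ± 7.504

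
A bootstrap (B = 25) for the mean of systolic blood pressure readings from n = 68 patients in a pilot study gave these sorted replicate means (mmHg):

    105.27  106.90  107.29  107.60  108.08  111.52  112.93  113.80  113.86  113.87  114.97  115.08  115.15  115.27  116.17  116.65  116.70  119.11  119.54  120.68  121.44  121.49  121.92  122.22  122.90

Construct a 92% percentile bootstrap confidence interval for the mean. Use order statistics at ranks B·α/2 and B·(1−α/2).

α = 0.08; lower rank = 25 × 0.040 = 1; upper rank = 25 × 0.960 = 24.
The 1st smallest replicate is 105.27; the 24th is 122.22.

(105.27, 122.22)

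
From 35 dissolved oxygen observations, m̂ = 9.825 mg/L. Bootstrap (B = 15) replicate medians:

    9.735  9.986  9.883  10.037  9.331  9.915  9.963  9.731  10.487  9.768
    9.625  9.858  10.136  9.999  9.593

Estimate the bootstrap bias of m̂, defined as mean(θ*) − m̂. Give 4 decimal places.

bias = +0.0448

mean(θ*) = (9.735 + 9.986 + 9.883 + 10.037 + 9.331 + 9.915 + 9.963 + 9.731 + 10.487 + 9.768 + 9.625 + 9.858 + 10.136 + 9.999 + 9.593) / 15 = 9.86980
bias = 9.86980 − 9.825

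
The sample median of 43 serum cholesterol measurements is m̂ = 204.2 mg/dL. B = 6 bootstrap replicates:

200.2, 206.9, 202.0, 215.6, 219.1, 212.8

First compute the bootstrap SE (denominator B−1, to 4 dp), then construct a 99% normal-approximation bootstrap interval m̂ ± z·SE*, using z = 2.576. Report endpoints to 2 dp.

(184.59, 223.81)

Mean of replicates = 209.4333; sum of squared deviations = 289.7333; SE* = √(289.7333/5) = 7.6123
Margin = 2.576 × 7.6123 = 19.609
Interval: 204.2 ± 19.609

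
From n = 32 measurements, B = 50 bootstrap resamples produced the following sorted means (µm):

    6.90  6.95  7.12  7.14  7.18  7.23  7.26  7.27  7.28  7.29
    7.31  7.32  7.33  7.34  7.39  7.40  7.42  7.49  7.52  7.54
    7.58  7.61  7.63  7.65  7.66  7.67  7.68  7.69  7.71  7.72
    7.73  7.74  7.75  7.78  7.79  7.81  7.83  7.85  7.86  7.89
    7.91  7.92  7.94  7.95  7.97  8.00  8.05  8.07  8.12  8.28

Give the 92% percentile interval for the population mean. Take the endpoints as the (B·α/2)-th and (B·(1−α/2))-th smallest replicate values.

(6.95, 8.07)

α = 0.08; lower rank = 50 × 0.040 = 2; upper rank = 50 × 0.960 = 48.
The 2nd smallest replicate is 6.95; the 48th is 8.07.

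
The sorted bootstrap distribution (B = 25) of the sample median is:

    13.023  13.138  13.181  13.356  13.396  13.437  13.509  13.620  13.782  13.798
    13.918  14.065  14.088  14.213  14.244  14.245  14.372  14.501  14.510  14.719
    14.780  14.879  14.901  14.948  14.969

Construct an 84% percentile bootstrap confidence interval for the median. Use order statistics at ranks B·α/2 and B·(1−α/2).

α = 0.16; lower rank = 25 × 0.080 = 2; upper rank = 25 × 0.920 = 23.
The 2nd smallest replicate is 13.138; the 23rd is 14.901.

(13.138, 14.901)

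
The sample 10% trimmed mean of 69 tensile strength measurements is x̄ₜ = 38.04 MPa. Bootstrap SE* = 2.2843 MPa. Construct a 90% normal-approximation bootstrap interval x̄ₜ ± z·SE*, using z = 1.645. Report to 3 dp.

Margin = 1.645 × 2.2843 = 3.7577
Interval: 38.04 ± 3.7577

(34.282, 41.798)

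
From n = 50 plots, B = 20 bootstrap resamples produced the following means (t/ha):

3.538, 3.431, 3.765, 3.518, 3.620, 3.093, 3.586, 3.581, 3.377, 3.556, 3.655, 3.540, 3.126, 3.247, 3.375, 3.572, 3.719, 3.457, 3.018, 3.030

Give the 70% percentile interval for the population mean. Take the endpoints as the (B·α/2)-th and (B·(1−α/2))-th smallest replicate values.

Sorted replicates: 3.018, 3.030, 3.093, 3.126, 3.247, 3.375, 3.377, 3.431, 3.457, 3.518, 3.538, 3.540, 3.556, 3.572, 3.581, 3.586, 3.620, 3.655, 3.719, 3.765
α = 0.30; lower rank = 20 × 0.150 = 3; upper rank = 20 × 0.850 = 17.
The 3rd smallest replicate is 3.093; the 17th is 3.620.

(3.093, 3.620)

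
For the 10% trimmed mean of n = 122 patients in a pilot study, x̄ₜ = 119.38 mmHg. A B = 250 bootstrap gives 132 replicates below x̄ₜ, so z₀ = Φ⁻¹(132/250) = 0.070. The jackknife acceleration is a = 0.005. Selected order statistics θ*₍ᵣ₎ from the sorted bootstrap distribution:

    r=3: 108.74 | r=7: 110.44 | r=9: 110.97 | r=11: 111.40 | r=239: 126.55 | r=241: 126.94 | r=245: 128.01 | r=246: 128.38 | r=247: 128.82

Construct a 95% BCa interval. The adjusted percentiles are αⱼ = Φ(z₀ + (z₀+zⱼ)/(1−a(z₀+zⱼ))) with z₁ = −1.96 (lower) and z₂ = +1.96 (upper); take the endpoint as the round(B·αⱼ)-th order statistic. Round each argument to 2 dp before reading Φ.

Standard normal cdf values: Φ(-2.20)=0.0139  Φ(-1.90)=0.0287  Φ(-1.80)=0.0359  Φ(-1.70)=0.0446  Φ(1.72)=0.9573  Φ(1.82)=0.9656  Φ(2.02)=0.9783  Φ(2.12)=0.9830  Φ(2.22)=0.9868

Lower: z₀ + z₁ = 0.070 + (-1.960) = -1.890; 1 − a(z₀+z₁) = 1 − (0.005)(-1.890) = 1.0094; argument = 0.070 + (-1.890)/1.0094 = -1.8023 → -1.80.
α₁ = Φ(-1.80) = 0.0359; rank = round(250 × 0.0359) = 9; θ*₍9₎ = 110.97.
Upper: z₀ + z₂ = 2.030; 1 − a(z₀+z₂) = 0.9899; argument = 2.1208 → 2.12; α₂ = 0.9830; rank = 246; θ*₍246₎ = 128.38.

(110.97, 128.38)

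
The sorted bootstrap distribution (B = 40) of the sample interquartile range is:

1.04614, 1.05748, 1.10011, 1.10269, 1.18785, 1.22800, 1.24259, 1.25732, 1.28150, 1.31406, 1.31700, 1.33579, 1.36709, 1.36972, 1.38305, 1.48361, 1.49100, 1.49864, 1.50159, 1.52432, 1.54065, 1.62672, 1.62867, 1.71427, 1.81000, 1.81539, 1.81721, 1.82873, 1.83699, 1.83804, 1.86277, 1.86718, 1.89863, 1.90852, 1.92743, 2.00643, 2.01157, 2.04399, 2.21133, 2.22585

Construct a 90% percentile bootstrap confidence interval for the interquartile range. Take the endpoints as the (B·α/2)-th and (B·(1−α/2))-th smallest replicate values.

(1.05748, 2.04399)

α = 0.10; lower rank = 40 × 0.050 = 2; upper rank = 40 × 0.950 = 38.
The 2nd smallest replicate is 1.05748; the 38th is 2.04399.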